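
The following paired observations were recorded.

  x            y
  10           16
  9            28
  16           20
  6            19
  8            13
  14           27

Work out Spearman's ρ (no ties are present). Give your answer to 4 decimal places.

0.3714

Rank x: 4, 3, 6, 1, 2, 5
Rank y: 2, 6, 4, 3, 1, 5
d = rank(x) − rank(y): 2, -3, 2, -2, 1, 0; Σd² = 22
ρ = 1 − 6Σd² / [n(n²−1)] = 1 − 6×22 / (6×35) = 1 − 132/210 ≈ 0.3714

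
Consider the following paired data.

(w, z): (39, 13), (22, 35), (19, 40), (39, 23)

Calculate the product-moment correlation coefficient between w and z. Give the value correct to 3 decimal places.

n = 4, Σw = 119, Σz = 111, Σw² = 3887, Σz² = 3523, Σwz = 2934
nΣwz − ΣwΣz = 11736 − 13209 = -1473
nΣw² − (Σw)² = 15548 − 14161 = 1387; nΣz² − (Σz)² = 14092 − 12321 = 1771
r = -1473 / √(1387 × 1771) = -1473 / 1567.2833 ≈ -0.940

-0.940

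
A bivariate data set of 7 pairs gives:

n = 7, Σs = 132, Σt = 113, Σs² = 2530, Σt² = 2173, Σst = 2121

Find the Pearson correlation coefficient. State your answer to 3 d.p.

-0.083

r = (nΣst − ΣsΣt) / √[(nΣs² − (Σs)²)(nΣt² − (Σt)²)]
Numerator: 7×2121 − 132×113 = -69
Denominator: √[(17710 − 17424)(15211 − 12769)] = √[286 × 2442] = 835.7105
r = -69 / 835.7105 ≈ -0.083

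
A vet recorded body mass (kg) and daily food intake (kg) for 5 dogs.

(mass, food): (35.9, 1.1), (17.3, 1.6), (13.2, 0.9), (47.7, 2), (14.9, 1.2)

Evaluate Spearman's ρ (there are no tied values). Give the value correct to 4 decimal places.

0.7000

Rank mass: 4, 3, 1, 5, 2
Rank food: 2, 4, 1, 5, 3
d = rank(mass) − rank(food): 2, -1, 0, 0, -1; Σd² = 6
ρ = 1 − 6Σd² / [n(n²−1)] = 1 − 6×6 / (5×24) = 1 − 36/120 ≈ 0.7000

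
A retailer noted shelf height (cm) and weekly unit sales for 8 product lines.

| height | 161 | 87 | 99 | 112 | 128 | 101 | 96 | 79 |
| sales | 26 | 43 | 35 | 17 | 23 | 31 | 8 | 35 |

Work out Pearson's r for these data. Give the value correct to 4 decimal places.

-0.2992

n = 8, Σx = 863, Σy = 218, Σx² = 97877, Σy² = 6818, Σxy = 22904
nΣxy − ΣxΣy = 183232 − 188134 = -4902
nΣx² − (Σx)² = 783016 − 744769 = 38247; nΣy² − (Σy)² = 54544 − 47524 = 7020
r = -4902 / √(38247 × 7020) = -4902 / 16385.7847 ≈ -0.2992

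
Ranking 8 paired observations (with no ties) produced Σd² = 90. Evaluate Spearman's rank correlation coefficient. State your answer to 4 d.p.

-0.0714

ρ = 1 − 6Σd² / [n(n²−1)] = 1 − 6×90 / (8×63)
  = 1 − 540/504 = 1 − 1.07143 ≈ -0.0714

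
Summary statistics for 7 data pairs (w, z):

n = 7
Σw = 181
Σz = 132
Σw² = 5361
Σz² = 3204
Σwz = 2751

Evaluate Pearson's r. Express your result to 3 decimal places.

-0.949

r = (nΣwz − ΣwΣz) / √[(nΣw² − (Σw)²)(nΣz² − (Σz)²)]
Numerator: 7×2751 − 181×132 = -4635
Denominator: √[(37527 − 32761)(22428 − 17424)] = √[4766 × 5004] = 4883.5503
r = -4635 / 4883.5503 ≈ -0.949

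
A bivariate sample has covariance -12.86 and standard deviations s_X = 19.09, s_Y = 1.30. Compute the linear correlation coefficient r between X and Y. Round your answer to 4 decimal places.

r = Cov(X,Y) / (s_X · s_Y) = -12.86 / (19.09 × 1.30)
  = -12.86 / 24.8170 ≈ -0.5182

-0.5182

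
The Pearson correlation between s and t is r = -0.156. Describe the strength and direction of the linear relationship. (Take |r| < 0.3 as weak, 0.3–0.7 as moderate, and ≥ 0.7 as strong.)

weak negative

r = -0.156 < 0 so the relationship is negative.
|r| = 0.156, which falls in the weak range.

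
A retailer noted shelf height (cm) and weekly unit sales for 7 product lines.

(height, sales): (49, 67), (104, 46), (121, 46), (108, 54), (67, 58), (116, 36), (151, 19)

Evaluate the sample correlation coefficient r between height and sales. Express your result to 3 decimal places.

-0.916

n = 7, Σx = 716, Σy = 326, Σx² = 80268, Σy² = 16658, Σxy = 30396
nΣxy − ΣxΣy = 212772 − 233416 = -20644
nΣx² − (Σx)² = 561876 − 512656 = 49220; nΣy² − (Σy)² = 116606 − 106276 = 10330
r = -20644 / √(49220 × 10330) = -20644 / 22548.6718 ≈ -0.916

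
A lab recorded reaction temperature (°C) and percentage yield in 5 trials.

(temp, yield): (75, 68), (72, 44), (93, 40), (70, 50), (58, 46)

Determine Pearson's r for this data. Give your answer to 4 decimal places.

n = 5, Σx = 368, Σy = 248, Σx² = 27722, Σy² = 12776, Σxy = 18156
nΣxy − ΣxΣy = 90780 − 91264 = -484
nΣx² − (Σx)² = 138610 − 135424 = 3186; nΣy² − (Σy)² = 63880 − 61504 = 2376
r = -484 / √(3186 × 2376) = -484 / 2751.3517 ≈ -0.1759

-0.1759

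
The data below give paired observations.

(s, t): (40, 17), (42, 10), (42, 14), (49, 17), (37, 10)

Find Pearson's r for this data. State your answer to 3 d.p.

n = 5, Σs = 210, Σt = 68, Σs² = 8898, Σt² = 974, Σst = 2891
nΣst − ΣsΣt = 14455 − 14280 = 175
nΣs² − (Σs)² = 44490 − 44100 = 390; nΣt² − (Σt)² = 4870 − 4624 = 246
r = 175 / √(390 × 246) = 175 / 309.7418 ≈ 0.565

0.565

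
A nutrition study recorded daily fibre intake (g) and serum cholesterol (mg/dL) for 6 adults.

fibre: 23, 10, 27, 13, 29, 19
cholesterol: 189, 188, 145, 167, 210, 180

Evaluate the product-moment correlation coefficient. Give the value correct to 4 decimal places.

n = 6, Σx = 121, Σy = 1079, Σx² = 2729, Σy² = 196479, Σxy = 21823
nΣxy − ΣxΣy = 130938 − 130559 = 379
nΣx² − (Σx)² = 16374 − 14641 = 1733; nΣy² − (Σy)² = 1178874 − 1164241 = 14633
r = 379 / √(1733 × 14633) = 379 / 5035.7709 ≈ 0.0753

0.0753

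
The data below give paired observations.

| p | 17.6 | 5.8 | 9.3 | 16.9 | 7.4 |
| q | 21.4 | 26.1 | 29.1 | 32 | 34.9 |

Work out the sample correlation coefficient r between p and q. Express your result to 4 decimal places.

n = 5, Σp = 57, Σq = 143.5, Σp² = 770.26, Σq² = 4227.99, Σpq = 1597.71
nΣpq − ΣpΣq = 7988.55 − 8179.5 = -190.95
nΣp² − (Σp)² = 3851.3 − 3249 = 602.3; nΣq² − (Σq)² = 21139.95 − 20592.25 = 547.7
r = -190.95 / √(602.3 × 547.7) = -190.95 / 574.3516 ≈ -0.3325

-0.3325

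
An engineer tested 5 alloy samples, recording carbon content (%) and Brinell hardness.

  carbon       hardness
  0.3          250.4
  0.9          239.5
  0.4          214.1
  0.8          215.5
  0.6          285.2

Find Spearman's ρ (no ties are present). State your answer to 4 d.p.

-0.1000

Rank carbon: 1, 5, 2, 4, 3
Rank hardness: 4, 3, 1, 2, 5
d = rank(carbon) − rank(hardness): -3, 2, 1, 2, -2; Σd² = 22
ρ = 1 − 6Σd² / [n(n²−1)] = 1 − 6×22 / (5×24) = 1 − 132/120 ≈ -0.1000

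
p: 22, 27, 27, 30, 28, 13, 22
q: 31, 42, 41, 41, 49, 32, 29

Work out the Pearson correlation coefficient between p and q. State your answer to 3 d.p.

n = 7, Σp = 169, Σq = 265, Σp² = 4279, Σq² = 10353, Σpq = 6579
nΣpq − ΣpΣq = 46053 − 44785 = 1268
nΣp² − (Σp)² = 29953 − 28561 = 1392; nΣq² − (Σq)² = 72471 − 70225 = 2246
r = 1268 / √(1392 × 2246) = 1268 / 1768.1719 ≈ 0.717

0.717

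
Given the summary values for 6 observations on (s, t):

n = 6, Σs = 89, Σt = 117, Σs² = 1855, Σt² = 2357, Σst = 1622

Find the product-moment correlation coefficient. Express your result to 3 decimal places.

-0.565

r = (nΣst − ΣsΣt) / √[(nΣs² − (Σs)²)(nΣt² − (Σt)²)]
Numerator: 6×1622 − 89×117 = -681
Denominator: √[(11130 − 7921)(14142 − 13689)] = √[3209 × 453] = 1205.6853
r = -681 / 1205.6853 ≈ -0.565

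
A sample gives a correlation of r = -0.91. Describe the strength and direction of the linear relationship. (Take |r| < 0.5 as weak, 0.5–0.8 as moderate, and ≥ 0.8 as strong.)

r = -0.91 < 0 so the relationship is negative.
|r| = 0.91, which falls in the strong range.

strong negative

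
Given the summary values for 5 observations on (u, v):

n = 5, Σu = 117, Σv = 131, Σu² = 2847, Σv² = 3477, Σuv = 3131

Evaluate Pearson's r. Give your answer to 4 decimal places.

0.9379

r = (nΣuv − ΣuΣv) / √[(nΣu² − (Σu)²)(nΣv² − (Σv)²)]
Numerator: 5×3131 − 117×131 = 328
Denominator: √[(14235 − 13689)(17385 − 17161)] = √[546 × 224] = 349.7199
r = 328 / 349.7199 ≈ 0.9379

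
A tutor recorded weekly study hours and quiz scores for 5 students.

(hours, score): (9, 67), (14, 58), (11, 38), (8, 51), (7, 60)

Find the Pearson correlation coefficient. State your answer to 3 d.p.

-0.198

n = 5, Σx = 49, Σy = 274, Σx² = 511, Σy² = 15498, Σxy = 2661
nΣxy − ΣxΣy = 13305 − 13426 = -121
nΣx² − (Σx)² = 2555 − 2401 = 154; nΣy² − (Σy)² = 77490 − 75076 = 2414
r = -121 / √(154 × 2414) = -121 / 609.7180 ≈ -0.198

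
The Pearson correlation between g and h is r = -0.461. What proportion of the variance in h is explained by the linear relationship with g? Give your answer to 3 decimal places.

r² = (-0.461)² = 0.213

0.213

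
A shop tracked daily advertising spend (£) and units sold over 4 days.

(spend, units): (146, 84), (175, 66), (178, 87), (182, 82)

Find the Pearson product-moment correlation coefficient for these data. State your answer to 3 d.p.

n = 4, Σx = 681, Σy = 319, Σx² = 116749, Σy² = 25705, Σxy = 54224
nΣxy − ΣxΣy = 216896 − 217239 = -343
nΣx² − (Σx)² = 466996 − 463761 = 3235; nΣy² − (Σy)² = 102820 − 101761 = 1059
r = -343 / √(3235 × 1059) = -343 / 1850.9092 ≈ -0.185

-0.185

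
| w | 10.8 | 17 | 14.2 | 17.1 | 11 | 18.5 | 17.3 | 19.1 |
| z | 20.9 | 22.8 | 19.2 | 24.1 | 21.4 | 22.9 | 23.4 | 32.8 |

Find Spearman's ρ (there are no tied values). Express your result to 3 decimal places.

0.833

Rank w: 1, 4, 3, 5, 2, 7, 6, 8
Rank z: 2, 4, 1, 7, 3, 5, 6, 8
d = rank(w) − rank(z): -1, 0, 2, -2, -1, 2, 0, 0; Σd² = 14
ρ = 1 − 6Σd² / [n(n²−1)] = 1 − 6×14 / (8×63) = 1 − 84/504 ≈ 0.833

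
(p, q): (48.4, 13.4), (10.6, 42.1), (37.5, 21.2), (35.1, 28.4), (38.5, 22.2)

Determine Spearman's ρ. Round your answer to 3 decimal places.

Rank p: 5, 1, 3, 2, 4
Rank q: 1, 5, 2, 4, 3
d = rank(p) − rank(q): 4, -4, 1, -2, 1; Σd² = 38
ρ = 1 − 6Σd² / [n(n²−1)] = 1 − 6×38 / (5×24) = 1 − 228/120 ≈ -0.900

-0.900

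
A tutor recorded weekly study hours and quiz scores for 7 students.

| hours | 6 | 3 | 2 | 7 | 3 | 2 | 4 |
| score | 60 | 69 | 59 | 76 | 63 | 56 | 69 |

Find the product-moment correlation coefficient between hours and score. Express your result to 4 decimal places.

n = 7, Σx = 27, Σy = 452, Σx² = 127, Σy² = 29484, Σxy = 1794
nΣxy − ΣxΣy = 12558 − 12204 = 354
nΣx² − (Σx)² = 889 − 729 = 160; nΣy² − (Σy)² = 206388 − 204304 = 2084
r = 354 / √(160 × 2084) = 354 / 577.4426 ≈ 0.6130

0.6130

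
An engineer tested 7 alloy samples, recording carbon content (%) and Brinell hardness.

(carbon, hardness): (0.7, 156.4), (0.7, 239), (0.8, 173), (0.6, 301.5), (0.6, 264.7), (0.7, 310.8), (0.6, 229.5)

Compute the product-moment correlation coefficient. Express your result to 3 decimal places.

n = 7, Σx = 4.7, Σy = 1674.9, Σx² = 3.19, Σy² = 421746.19, Σxy = 1110.16
nΣxy − ΣxΣy = 7771.12 − 7872.03 = -100.91
nΣx² − (Σx)² = 22.33 − 22.09 = 0.24; nΣy² − (Σy)² = 2952223.33 − 2805290.01 = 146933.32
r = -100.91 / √(0.24 × 146933.32) = -100.91 / 187.7871 ≈ -0.537

-0.537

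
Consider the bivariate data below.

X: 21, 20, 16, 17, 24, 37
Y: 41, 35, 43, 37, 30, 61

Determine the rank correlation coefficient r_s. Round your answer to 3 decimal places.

Rank X: 4, 3, 1, 2, 5, 6
Rank Y: 4, 2, 5, 3, 1, 6
d = rank(X) − rank(Y): 0, 1, -4, -1, 4, 0; Σd² = 34
ρ = 1 − 6Σd² / [n(n²−1)] = 1 − 6×34 / (6×35) = 1 − 204/210 ≈ 0.029

0.029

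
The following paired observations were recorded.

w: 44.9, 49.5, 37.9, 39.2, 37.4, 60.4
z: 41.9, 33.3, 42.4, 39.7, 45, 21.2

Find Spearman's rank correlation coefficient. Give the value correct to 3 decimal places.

Rank w: 4, 5, 2, 3, 1, 6
Rank z: 4, 2, 5, 3, 6, 1
d = rank(w) − rank(z): 0, 3, -3, 0, -5, 5; Σd² = 68
ρ = 1 − 6Σd² / [n(n²−1)] = 1 − 6×68 / (6×35) = 1 − 408/210 ≈ -0.943

-0.943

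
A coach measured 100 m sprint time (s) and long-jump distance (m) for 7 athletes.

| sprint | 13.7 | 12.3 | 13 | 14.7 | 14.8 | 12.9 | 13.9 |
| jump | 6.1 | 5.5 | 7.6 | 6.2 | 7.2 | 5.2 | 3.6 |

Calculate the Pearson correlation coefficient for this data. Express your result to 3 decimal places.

n = 7, Σx = 95.3, Σy = 41.4, Σx² = 1302.73, Σy² = 255.5, Σxy = 564.84
nΣxy − ΣxΣy = 3953.88 − 3945.42 = 8.46
nΣx² − (Σx)² = 9119.11 − 9082.09 = 37.02; nΣy² − (Σy)² = 1788.5 − 1713.96 = 74.54
r = 8.46 / √(37.02 × 74.54) = 8.46 / 52.5307 ≈ 0.161

0.161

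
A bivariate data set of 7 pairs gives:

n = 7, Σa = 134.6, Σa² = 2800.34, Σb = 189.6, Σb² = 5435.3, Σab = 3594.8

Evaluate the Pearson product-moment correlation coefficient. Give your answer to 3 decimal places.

r = (nΣab − ΣaΣb) / √[(nΣa² − (Σa)²)(nΣb² − (Σb)²)]
Numerator: 7×3594.8 − 134.6×189.6 = -356.56
Denominator: √[(19602.38 − 18117.16)(38047.1 − 35948.16)] = √[1485.22 × 2098.94] = 1765.6125
r = -356.56 / 1765.6125 ≈ -0.202

-0.202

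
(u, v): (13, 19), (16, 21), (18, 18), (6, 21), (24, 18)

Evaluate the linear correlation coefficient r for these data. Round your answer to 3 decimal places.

n = 5, Σu = 77, Σv = 97, Σu² = 1361, Σv² = 1891, Σuv = 1465
nΣuv − ΣuΣv = 7325 − 7469 = -144
nΣu² − (Σu)² = 6805 − 5929 = 876; nΣv² − (Σv)² = 9455 − 9409 = 46
r = -144 / √(876 × 46) = -144 / 200.7386 ≈ -0.717

-0.717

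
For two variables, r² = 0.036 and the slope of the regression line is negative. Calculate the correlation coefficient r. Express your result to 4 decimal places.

-0.1897

|r| = √0.036 = 0.1897
The association is negative, so r = −0.1897.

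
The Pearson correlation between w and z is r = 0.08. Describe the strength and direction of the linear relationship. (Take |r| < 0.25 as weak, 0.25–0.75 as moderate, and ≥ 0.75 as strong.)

r = 0.08 > 0 so the relationship is positive.
|r| = 0.08, which falls in the weak range.

weak positive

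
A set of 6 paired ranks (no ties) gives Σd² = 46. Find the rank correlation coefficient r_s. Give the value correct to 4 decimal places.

-0.3143

ρ = 1 − 6Σd² / [n(n²−1)] = 1 − 6×46 / (6×35)
  = 1 − 276/210 = 1 − 1.31429 ≈ -0.3143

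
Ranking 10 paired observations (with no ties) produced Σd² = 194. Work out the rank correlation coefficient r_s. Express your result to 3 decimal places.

-0.176

ρ = 1 − 6Σd² / [n(n²−1)] = 1 − 6×194 / (10×99)
  = 1 − 1164/990 = 1 − 1.1758 ≈ -0.176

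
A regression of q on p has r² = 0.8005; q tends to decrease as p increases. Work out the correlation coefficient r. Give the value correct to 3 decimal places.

-0.895

|r| = √0.8005 = 0.895
The association is negative, so r = −0.895.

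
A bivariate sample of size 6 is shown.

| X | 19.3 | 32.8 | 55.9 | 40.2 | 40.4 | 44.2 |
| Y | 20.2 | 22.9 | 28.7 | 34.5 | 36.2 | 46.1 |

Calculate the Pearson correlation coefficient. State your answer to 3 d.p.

n = 6, ΣX = 232.8, ΣY = 188.6, ΣX² = 9774.98, ΣY² = 6382.04, ΣXY = 7632.31
nΣXY − ΣXΣY = 45793.86 − 43906.08 = 1887.78
nΣX² − (ΣX)² = 58649.88 − 54195.84 = 4454.04; nΣY² − (ΣY)² = 38292.24 − 35569.96 = 2722.28
r = 1887.78 / √(4454.04 × 2722.28) = 1887.78 / 3482.1177 ≈ 0.542

0.542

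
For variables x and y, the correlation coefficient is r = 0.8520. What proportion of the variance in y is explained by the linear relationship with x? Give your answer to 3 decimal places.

r² = (0.8520)² = 0.726

0.726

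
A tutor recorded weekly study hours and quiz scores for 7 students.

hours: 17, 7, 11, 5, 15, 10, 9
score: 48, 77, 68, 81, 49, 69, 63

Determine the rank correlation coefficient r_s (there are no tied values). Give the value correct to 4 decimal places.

-0.8929

Rank hours: 7, 2, 5, 1, 6, 4, 3
Rank score: 1, 6, 4, 7, 2, 5, 3
d = rank(hours) − rank(score): 6, -4, 1, -6, 4, -1, 0; Σd² = 106
ρ = 1 − 6Σd² / [n(n²−1)] = 1 − 6×106 / (7×48) = 1 − 636/336 ≈ -0.8929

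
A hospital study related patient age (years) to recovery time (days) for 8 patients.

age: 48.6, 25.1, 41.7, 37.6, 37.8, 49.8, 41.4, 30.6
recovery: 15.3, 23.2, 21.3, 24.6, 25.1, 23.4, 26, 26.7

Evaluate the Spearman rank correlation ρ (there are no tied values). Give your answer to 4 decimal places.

-0.4286

Rank age: 7, 1, 6, 3, 4, 8, 5, 2
Rank recovery: 1, 3, 2, 5, 6, 4, 7, 8
d = rank(age) − rank(recovery): 6, -2, 4, -2, -2, 4, -2, -6; Σd² = 120
ρ = 1 − 6Σd² / [n(n²−1)] = 1 − 6×120 / (8×63) = 1 − 720/504 ≈ -0.4286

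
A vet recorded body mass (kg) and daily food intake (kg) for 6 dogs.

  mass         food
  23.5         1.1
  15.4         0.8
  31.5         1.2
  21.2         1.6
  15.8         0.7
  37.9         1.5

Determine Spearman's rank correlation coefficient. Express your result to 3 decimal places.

Rank mass: 4, 1, 5, 3, 2, 6
Rank food: 3, 2, 4, 6, 1, 5
d = rank(mass) − rank(food): 1, -1, 1, -3, 1, 1; Σd² = 14
ρ = 1 − 6Σd² / [n(n²−1)] = 1 − 6×14 / (6×35) = 1 − 84/210 ≈ 0.600

0.600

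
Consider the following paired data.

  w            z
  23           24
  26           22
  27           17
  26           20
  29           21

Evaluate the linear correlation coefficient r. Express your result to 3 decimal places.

n = 5, Σw = 131, Σz = 104, Σw² = 3451, Σz² = 2190, Σwz = 2712
nΣwz − ΣwΣz = 13560 − 13624 = -64
nΣw² − (Σw)² = 17255 − 17161 = 94; nΣz² − (Σz)² = 10950 − 10816 = 134
r = -64 / √(94 × 134) = -64 / 112.2319 ≈ -0.570

-0.570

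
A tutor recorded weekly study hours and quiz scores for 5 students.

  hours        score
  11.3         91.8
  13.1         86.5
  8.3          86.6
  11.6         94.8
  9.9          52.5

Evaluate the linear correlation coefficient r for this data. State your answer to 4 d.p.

n = 5, Σx = 54.2, Σy = 412.2, Σx² = 600.76, Σy² = 35152.34, Σxy = 4508.7
nΣxy − ΣxΣy = 22543.5 − 22341.24 = 202.26
nΣx² − (Σx)² = 3003.8 − 2937.64 = 66.16; nΣy² − (Σy)² = 175761.7 − 169908.84 = 5852.86
r = 202.26 / √(66.16 × 5852.86) = 202.26 / 622.2742 ≈ 0.3250

0.3250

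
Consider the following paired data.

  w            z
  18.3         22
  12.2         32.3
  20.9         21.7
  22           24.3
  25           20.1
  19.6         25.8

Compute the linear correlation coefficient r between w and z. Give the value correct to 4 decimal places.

n = 6, Σw = 118, Σz = 146.2, Σw² = 2413.7, Σz² = 3658.32, Σwz = 2792.97
nΣwz − ΣwΣz = 16757.82 − 17251.6 = -493.78
nΣw² − (Σw)² = 14482.2 − 13924 = 558.2; nΣz² − (Σz)² = 21949.92 − 21374.44 = 575.48
r = -493.78 / √(558.2 × 575.48) = -493.78 / 566.7741 ≈ -0.8712

-0.8712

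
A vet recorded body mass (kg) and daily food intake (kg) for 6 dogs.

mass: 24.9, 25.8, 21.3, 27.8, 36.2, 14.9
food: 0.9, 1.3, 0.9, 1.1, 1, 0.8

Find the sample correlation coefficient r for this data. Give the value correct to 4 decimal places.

n = 6, Σx = 150.9, Σy = 6, Σx² = 4044.63, Σy² = 6.16, Σxy = 153.82
nΣxy − ΣxΣy = 922.92 − 905.4 = 17.52
nΣx² − (Σx)² = 24267.78 − 22770.81 = 1496.97; nΣy² − (Σy)² = 36.96 − 36 = 0.96
r = 17.52 / √(1496.97 × 0.96) = 17.52 / 37.9090 ≈ 0.4622

0.4622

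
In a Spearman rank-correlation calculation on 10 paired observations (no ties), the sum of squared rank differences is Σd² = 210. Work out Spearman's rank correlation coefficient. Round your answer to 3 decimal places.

ρ = 1 − 6Σd² / [n(n²−1)] = 1 − 6×210 / (10×99)
  = 1 − 1260/990 = 1 − 1.2727 ≈ -0.273

-0.273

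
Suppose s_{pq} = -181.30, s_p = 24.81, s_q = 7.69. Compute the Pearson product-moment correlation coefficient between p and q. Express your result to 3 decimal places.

r = Cov(p,q) / (s_p · s_q) = -181.30 / (24.81 × 7.69)
  = -181.30 / 190.7889 ≈ -0.950

-0.950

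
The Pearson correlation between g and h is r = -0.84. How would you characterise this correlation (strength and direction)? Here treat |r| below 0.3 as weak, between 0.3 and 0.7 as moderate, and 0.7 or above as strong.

r = -0.84 < 0 so the relationship is negative.
|r| = 0.84, which falls in the strong range.

strong negative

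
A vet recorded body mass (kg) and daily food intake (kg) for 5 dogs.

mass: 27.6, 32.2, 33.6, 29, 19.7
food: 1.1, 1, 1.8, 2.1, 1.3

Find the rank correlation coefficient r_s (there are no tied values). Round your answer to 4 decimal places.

0.1000

Rank mass: 2, 4, 5, 3, 1
Rank food: 2, 1, 4, 5, 3
d = rank(mass) − rank(food): 0, 3, 1, -2, -2; Σd² = 18
ρ = 1 − 6Σd² / [n(n²−1)] = 1 − 6×18 / (5×24) = 1 − 108/120 ≈ 0.1000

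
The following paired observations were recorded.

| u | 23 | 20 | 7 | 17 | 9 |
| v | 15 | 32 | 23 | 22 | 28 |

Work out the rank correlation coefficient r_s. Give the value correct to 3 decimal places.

-0.300

Rank u: 5, 4, 1, 3, 2
Rank v: 1, 5, 3, 2, 4
d = rank(u) − rank(v): 4, -1, -2, 1, -2; Σd² = 26
ρ = 1 − 6Σd² / [n(n²−1)] = 1 − 6×26 / (5×24) = 1 − 156/120 ≈ -0.300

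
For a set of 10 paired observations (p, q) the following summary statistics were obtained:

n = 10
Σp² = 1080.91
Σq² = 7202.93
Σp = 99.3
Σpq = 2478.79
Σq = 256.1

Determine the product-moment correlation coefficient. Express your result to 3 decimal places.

r = (nΣpq − ΣpΣq) / √[(nΣp² − (Σp)²)(nΣq² − (Σq)²)]
Numerator: 10×2478.79 − 99.3×256.1 = -642.83
Denominator: √[(10809.1 − 9860.49)(72029.3 − 65587.21)] = √[948.61 × 6442.09] = 2472.0500
r = -642.83 / 2472.0500 ≈ -0.260

-0.260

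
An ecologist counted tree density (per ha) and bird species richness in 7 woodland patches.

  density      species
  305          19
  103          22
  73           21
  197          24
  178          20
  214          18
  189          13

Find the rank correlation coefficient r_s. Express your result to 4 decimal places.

Rank density: 7, 2, 1, 5, 3, 6, 4
Rank species: 3, 6, 5, 7, 4, 2, 1
d = rank(density) − rank(species): 4, -4, -4, -2, -1, 4, 3; Σd² = 78
ρ = 1 − 6Σd² / [n(n²−1)] = 1 − 6×78 / (7×48) = 1 − 468/336 ≈ -0.3929

-0.3929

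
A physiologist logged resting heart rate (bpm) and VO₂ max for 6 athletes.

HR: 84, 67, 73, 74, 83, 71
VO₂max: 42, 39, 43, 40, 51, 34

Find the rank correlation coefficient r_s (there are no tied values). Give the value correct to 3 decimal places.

Rank HR: 6, 1, 3, 4, 5, 2
Rank VO₂max: 4, 2, 5, 3, 6, 1
d = rank(HR) − rank(VO₂max): 2, -1, -2, 1, -1, 1; Σd² = 12
ρ = 1 − 6Σd² / [n(n²−1)] = 1 − 6×12 / (6×35) = 1 − 72/210 ≈ 0.657

0.657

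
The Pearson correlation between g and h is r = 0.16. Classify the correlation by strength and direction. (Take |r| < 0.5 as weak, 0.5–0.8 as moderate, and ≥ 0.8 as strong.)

weak positive

r = 0.16 > 0 so the relationship is positive.
|r| = 0.16, which falls in the weak range.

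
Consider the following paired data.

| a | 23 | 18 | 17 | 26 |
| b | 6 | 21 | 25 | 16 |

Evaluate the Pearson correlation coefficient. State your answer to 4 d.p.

-0.6798

n = 4, Σa = 84, Σb = 68, Σa² = 1818, Σb² = 1358, Σab = 1357
nΣab − ΣaΣb = 5428 − 5712 = -284
nΣa² − (Σa)² = 7272 − 7056 = 216; nΣb² − (Σb)² = 5432 − 4624 = 808
r = -284 / √(216 × 808) = -284 / 417.7655 ≈ -0.6798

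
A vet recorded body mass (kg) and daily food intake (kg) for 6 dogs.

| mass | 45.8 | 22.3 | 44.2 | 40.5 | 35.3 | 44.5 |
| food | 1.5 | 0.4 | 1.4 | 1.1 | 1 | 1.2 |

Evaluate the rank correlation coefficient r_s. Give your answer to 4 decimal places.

0.9429

Rank mass: 6, 1, 4, 3, 2, 5
Rank food: 6, 1, 5, 3, 2, 4
d = rank(mass) − rank(food): 0, 0, -1, 0, 0, 1; Σd² = 2
ρ = 1 − 6Σd² / [n(n²−1)] = 1 − 6×2 / (6×35) = 1 − 12/210 ≈ 0.9429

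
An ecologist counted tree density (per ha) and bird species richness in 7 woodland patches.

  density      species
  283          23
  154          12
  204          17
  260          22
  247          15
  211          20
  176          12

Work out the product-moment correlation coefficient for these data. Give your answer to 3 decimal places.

0.830

n = 7, Σx = 1535, Σy = 121, Σx² = 349527, Σy² = 2215, Σxy = 27582
nΣxy − ΣxΣy = 193074 − 185735 = 7339
nΣx² − (Σx)² = 2446689 − 2356225 = 90464; nΣy² − (Σy)² = 15505 − 14641 = 864
r = 7339 / √(90464 × 864) = 7339 / 8840.8651 ≈ 0.830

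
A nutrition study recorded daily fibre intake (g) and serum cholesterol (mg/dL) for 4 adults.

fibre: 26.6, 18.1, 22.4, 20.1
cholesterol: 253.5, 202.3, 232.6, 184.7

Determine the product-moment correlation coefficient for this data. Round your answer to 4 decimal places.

0.8739

n = 4, Σx = 87.2, Σy = 873.1, Σx² = 1940.94, Σy² = 193404.39, Σxy = 19327.44
nΣxy − ΣxΣy = 77309.76 − 76134.32 = 1175.44
nΣx² − (Σx)² = 7763.76 − 7603.84 = 159.92; nΣy² − (Σy)² = 773617.56 − 762303.61 = 11313.95
r = 1175.44 / √(159.92 × 11313.95) = 1175.44 / 1345.1122 ≈ 0.8739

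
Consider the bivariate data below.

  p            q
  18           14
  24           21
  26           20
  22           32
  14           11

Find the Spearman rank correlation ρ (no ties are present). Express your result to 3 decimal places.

0.600

Rank p: 2, 4, 5, 3, 1
Rank q: 2, 4, 3, 5, 1
d = rank(p) − rank(q): 0, 0, 2, -2, 0; Σd² = 8
ρ = 1 − 6Σd² / [n(n²−1)] = 1 − 6×8 / (5×24) = 1 − 48/120 ≈ 0.600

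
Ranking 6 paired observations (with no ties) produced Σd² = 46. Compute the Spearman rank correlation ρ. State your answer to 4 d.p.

ρ = 1 − 6Σd² / [n(n²−1)] = 1 − 6×46 / (6×35)
  = 1 − 276/210 = 1 − 1.31429 ≈ -0.3143

-0.3143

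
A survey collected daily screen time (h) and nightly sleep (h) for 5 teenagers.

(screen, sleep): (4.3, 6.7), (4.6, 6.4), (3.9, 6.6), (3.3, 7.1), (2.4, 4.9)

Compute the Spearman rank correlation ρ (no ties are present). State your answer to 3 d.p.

0.100

Rank screen: 4, 5, 3, 2, 1
Rank sleep: 4, 2, 3, 5, 1
d = rank(screen) − rank(sleep): 0, 3, 0, -3, 0; Σd² = 18
ρ = 1 − 6Σd² / [n(n²−1)] = 1 − 6×18 / (5×24) = 1 − 108/120 ≈ 0.100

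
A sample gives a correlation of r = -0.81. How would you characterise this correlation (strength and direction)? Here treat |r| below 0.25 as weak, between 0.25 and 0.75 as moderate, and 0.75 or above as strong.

strong negative

r = -0.81 < 0 so the relationship is negative.
|r| = 0.81, which falls in the strong range.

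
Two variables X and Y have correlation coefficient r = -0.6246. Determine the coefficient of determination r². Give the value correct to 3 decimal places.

0.390

r² = (-0.6246)² = 0.390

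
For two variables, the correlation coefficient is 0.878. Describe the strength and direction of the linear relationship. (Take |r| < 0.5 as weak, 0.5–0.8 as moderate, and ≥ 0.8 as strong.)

r = 0.878 > 0 so the relationship is positive.
|r| = 0.878, which falls in the strong range.

strong positive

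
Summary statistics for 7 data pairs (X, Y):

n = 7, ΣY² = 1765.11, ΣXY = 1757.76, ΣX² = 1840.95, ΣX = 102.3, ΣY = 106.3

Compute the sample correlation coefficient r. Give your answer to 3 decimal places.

0.894

r = (nΣXY − ΣXΣY) / √[(nΣX² − (ΣX)²)(nΣY² − (ΣY)²)]
Numerator: 7×1757.76 − 102.3×106.3 = 1429.83
Denominator: √[(12886.65 − 10465.29)(12355.77 − 11299.69)] = √[2421.36 × 1056.08] = 1599.1091
r = 1429.83 / 1599.1091 ≈ 0.894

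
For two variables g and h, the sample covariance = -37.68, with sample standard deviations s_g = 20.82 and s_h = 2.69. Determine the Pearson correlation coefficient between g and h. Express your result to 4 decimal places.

r = Cov(g,h) / (s_g · s_h) = -37.68 / (20.82 × 2.69)
  = -37.68 / 56.0058 ≈ -0.6728

-0.6728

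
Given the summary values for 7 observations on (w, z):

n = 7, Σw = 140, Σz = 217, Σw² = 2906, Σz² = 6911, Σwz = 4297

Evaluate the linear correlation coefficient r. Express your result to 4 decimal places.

-0.3079

r = (nΣwz − ΣwΣz) / √[(nΣw² − (Σw)²)(nΣz² − (Σz)²)]
Numerator: 7×4297 − 140×217 = -301
Denominator: √[(20342 − 19600)(48377 − 47089)] = √[742 × 1288] = 977.5971
r = -301 / 977.5971 ≈ -0.3079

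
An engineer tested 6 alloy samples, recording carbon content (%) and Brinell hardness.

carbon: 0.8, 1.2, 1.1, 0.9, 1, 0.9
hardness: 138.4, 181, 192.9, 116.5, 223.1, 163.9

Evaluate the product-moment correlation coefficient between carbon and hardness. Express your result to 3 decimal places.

0.591

n = 6, Σx = 5.9, Σy = 1015.8, Σx² = 5.91, Σy² = 179335.04, Σxy = 1015.57
nΣxy − ΣxΣy = 6093.42 − 5993.22 = 100.2
nΣx² − (Σx)² = 35.46 − 34.81 = 0.65; nΣy² − (Σy)² = 1076010.24 − 1031849.64 = 44160.6
r = 100.2 / √(0.65 × 44160.6) = 100.2 / 169.4237 ≈ 0.591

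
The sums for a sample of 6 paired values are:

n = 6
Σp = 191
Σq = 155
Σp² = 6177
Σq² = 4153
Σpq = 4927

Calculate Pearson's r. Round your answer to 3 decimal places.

-0.060

r = (nΣpq − ΣpΣq) / √[(nΣp² − (Σp)²)(nΣq² − (Σq)²)]
Numerator: 6×4927 − 191×155 = -43
Denominator: √[(37062 − 36481)(24918 − 24025)] = √[581 × 893] = 720.3006
r = -43 / 720.3006 ≈ -0.060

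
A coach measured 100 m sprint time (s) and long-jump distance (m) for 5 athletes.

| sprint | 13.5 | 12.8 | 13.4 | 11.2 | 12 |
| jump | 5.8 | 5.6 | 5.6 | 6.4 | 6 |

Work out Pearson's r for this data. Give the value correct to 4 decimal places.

-0.8820

n = 5, Σx = 62.9, Σy = 29.4, Σx² = 795.09, Σy² = 173.32, Σxy = 368.7
nΣxy − ΣxΣy = 1843.5 − 1849.26 = -5.76
nΣx² − (Σx)² = 3975.45 − 3956.41 = 19.04; nΣy² − (Σy)² = 866.6 − 864.36 = 2.24
r = -5.76 / √(19.04 × 2.24) = -5.76 / 6.5307 ≈ -0.8820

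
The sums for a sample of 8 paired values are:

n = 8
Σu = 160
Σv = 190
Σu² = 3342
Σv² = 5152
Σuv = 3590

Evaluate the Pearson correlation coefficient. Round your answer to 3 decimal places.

r = (nΣuv − ΣuΣv) / √[(nΣu² − (Σu)²)(nΣv² − (Σv)²)]
Numerator: 8×3590 − 160×190 = -1680
Denominator: √[(26736 − 25600)(41216 − 36100)] = √[1136 × 5116] = 2410.7625
r = -1680 / 2410.7625 ≈ -0.697

-0.697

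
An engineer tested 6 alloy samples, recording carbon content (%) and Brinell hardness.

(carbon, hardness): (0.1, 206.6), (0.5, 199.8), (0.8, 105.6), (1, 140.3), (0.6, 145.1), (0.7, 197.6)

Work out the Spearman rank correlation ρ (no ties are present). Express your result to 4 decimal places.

Rank carbon: 1, 2, 5, 6, 3, 4
Rank hardness: 6, 5, 1, 2, 3, 4
d = rank(carbon) − rank(hardness): -5, -3, 4, 4, 0, 0; Σd² = 66
ρ = 1 − 6Σd² / [n(n²−1)] = 1 − 6×66 / (6×35) = 1 − 396/210 ≈ -0.8857

-0.8857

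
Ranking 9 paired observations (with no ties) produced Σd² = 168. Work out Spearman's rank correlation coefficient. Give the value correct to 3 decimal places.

-0.400

ρ = 1 − 6Σd² / [n(n²−1)] = 1 − 6×168 / (9×80)
  = 1 − 1008/720 = 1 − 1.4000 ≈ -0.400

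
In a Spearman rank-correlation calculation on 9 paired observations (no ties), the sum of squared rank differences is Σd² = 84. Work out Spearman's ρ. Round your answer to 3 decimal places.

ρ = 1 − 6Σd² / [n(n²−1)] = 1 − 6×84 / (9×80)
  = 1 − 504/720 = 1 − 0.7000 ≈ 0.300

0.300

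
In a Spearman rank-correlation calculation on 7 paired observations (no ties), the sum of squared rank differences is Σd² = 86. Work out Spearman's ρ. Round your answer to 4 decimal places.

-0.5357

ρ = 1 − 6Σd² / [n(n²−1)] = 1 − 6×86 / (7×48)
  = 1 − 516/336 = 1 − 1.53571 ≈ -0.5357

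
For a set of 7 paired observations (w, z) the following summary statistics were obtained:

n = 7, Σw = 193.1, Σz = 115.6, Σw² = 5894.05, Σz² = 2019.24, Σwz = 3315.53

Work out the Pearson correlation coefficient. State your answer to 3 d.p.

r = (nΣwz − ΣwΣz) / √[(nΣw² − (Σw)²)(nΣz² − (Σz)²)]
Numerator: 7×3315.53 − 193.1×115.6 = 886.35
Denominator: √[(41258.35 − 37287.61)(14134.68 − 13363.36)] = √[3970.74 × 771.32] = 1750.0603
r = 886.35 / 1750.0603 ≈ 0.506

0.506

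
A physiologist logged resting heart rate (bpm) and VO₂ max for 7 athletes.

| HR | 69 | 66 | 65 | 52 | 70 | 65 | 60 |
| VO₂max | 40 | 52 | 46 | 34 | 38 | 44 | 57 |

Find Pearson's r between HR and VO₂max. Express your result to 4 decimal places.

n = 7, Σx = 447, Σy = 311, Σx² = 28771, Σy² = 14205, Σxy = 19890
nΣxy − ΣxΣy = 139230 − 139017 = 213
nΣx² − (Σx)² = 201397 − 199809 = 1588; nΣy² − (Σy)² = 99435 − 96721 = 2714
r = 213 / √(1588 × 2714) = 213 / 2076.0135 ≈ 0.1026

0.1026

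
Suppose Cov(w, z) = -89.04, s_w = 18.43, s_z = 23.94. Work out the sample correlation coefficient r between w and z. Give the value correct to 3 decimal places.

-0.202

r = Cov(w,z) / (s_w · s_z) = -89.04 / (18.43 × 23.94)
  = -89.04 / 441.2142 ≈ -0.202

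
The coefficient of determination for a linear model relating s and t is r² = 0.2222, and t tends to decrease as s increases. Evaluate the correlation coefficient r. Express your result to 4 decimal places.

|r| = √0.2222 = 0.4714
The association is negative, so r = −0.4714.

-0.4714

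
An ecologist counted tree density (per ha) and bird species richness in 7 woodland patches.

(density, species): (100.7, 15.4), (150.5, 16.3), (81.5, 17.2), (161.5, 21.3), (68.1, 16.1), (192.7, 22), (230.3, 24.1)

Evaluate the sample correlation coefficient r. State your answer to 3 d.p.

n = 7, Σx = 985.3, Σy = 132.4, Σx² = 160324.23, Σy² = 2576.4, Σxy = 19731.72
nΣxy − ΣxΣy = 138122.04 − 130453.72 = 7668.32
nΣx² − (Σx)² = 1122269.61 − 970816.09 = 151453.52; nΣy² − (Σy)² = 18034.8 − 17529.76 = 505.04
r = 7668.32 / √(151453.52 × 505.04) = 7668.32 / 8745.8611 ≈ 0.877

0.877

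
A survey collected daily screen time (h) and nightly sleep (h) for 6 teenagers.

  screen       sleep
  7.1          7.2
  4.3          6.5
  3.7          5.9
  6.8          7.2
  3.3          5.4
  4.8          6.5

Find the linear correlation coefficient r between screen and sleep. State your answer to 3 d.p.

n = 6, Σx = 30, Σy = 38.7, Σx² = 162.76, Σy² = 252.15, Σxy = 198.88
nΣxy − ΣxΣy = 1193.28 − 1161 = 32.28
nΣx² − (Σx)² = 976.56 − 900 = 76.56; nΣy² − (Σy)² = 1512.9 − 1497.69 = 15.21
r = 32.28 / √(76.56 × 15.21) = 32.28 / 34.1244 ≈ 0.946

0.946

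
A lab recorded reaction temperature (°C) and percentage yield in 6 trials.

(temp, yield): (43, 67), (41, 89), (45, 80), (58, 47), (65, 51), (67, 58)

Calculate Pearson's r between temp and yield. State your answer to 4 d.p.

-0.8159

n = 6, Σx = 319, Σy = 392, Σx² = 17633, Σy² = 26984, Σxy = 20057
nΣxy − ΣxΣy = 120342 − 125048 = -4706
nΣx² − (Σx)² = 105798 − 101761 = 4037; nΣy² − (Σy)² = 161904 − 153664 = 8240
r = -4706 / √(4037 × 8240) = -4706 / 5767.5714 ≈ -0.8159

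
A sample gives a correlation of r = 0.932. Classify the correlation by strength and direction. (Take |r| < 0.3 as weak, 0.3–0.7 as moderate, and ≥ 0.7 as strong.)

r = 0.932 > 0 so the relationship is positive.
|r| = 0.932, which falls in the strong range.

strong positive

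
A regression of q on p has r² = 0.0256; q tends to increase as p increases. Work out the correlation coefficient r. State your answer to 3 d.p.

0.160

|r| = √0.0256 = 0.160
The association is positive, so r = 0.160.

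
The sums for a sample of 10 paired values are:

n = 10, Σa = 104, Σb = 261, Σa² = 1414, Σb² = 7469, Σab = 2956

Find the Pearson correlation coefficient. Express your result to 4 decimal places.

0.5170

r = (nΣab − ΣaΣb) / √[(nΣa² − (Σa)²)(nΣb² − (Σb)²)]
Numerator: 10×2956 − 104×261 = 2416
Denominator: √[(14140 − 10816)(74690 − 68121)] = √[3324 × 6569] = 4672.8317
r = 2416 / 4672.8317 ≈ 0.5170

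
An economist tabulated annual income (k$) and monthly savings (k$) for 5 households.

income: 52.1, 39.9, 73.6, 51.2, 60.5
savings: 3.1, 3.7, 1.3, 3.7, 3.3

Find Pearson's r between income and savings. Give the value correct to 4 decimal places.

-0.8735

n = 5, Σx = 277.3, Σy = 15.1, Σx² = 16005.07, Σy² = 49.57, Σxy = 793.91
nΣxy − ΣxΣy = 3969.55 − 4187.23 = -217.68
nΣx² − (Σx)² = 80025.35 − 76895.29 = 3130.06; nΣy² − (Σy)² = 247.85 − 228.01 = 19.84
r = -217.68 / √(3130.06 × 19.84) = -217.68 / 249.1995 ≈ -0.8735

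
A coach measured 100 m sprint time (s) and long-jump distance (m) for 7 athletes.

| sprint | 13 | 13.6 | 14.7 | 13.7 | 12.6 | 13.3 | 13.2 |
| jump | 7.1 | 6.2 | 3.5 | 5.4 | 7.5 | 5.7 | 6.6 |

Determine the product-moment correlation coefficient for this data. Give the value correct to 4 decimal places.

-0.9666

n = 7, Σx = 94.1, Σy = 42, Σx² = 1267.63, Σy² = 262.56, Σxy = 559.48
nΣxy − ΣxΣy = 3916.36 − 3952.2 = -35.84
nΣx² − (Σx)² = 8873.41 − 8854.81 = 18.6; nΣy² − (Σy)² = 1837.92 − 1764 = 73.92
r = -35.84 / √(18.6 × 73.92) = -35.84 / 37.0798 ≈ -0.9666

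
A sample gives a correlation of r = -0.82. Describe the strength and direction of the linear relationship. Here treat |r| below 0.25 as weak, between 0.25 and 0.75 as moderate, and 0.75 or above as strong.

r = -0.82 < 0 so the relationship is negative.
|r| = 0.82, which falls in the strong range.

strong negative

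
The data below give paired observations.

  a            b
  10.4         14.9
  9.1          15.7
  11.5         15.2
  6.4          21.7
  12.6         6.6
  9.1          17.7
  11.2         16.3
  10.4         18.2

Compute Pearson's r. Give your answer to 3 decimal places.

n = 8, Σa = 80.7, Σb = 126.3, Σa² = 839.35, Σb² = 2124.21, Σab = 1227.58
nΣab − ΣaΣb = 9820.64 − 10192.41 = -371.77
nΣa² − (Σa)² = 6714.8 − 6512.49 = 202.31; nΣb² − (Σb)² = 16993.68 − 15951.69 = 1041.99
r = -371.77 / √(202.31 × 1041.99) = -371.77 / 459.1351 ≈ -0.810

-0.810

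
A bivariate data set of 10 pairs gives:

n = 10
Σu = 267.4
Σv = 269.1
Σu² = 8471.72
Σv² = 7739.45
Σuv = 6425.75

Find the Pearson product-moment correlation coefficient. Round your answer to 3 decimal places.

-0.949

r = (nΣuv − ΣuΣv) / √[(nΣu² − (Σu)²)(nΣv² − (Σv)²)]
Numerator: 10×6425.75 − 267.4×269.1 = -7699.84
Denominator: √[(84717.2 − 71502.76)(77394.5 − 72414.81)] = √[13214.44 × 4979.69] = 8111.9550
r = -7699.84 / 8111.9550 ≈ -0.949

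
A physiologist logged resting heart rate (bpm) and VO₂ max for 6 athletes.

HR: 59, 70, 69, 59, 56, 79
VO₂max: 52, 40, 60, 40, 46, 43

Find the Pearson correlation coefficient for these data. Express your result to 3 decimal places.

-0.051

n = 6, Σx = 392, Σy = 281, Σx² = 26000, Σy² = 13469, Σxy = 18341
nΣxy − ΣxΣy = 110046 − 110152 = -106
nΣx² − (Σx)² = 156000 − 153664 = 2336; nΣy² − (Σy)² = 80814 − 78961 = 1853
r = -106 / √(2336 × 1853) = -106 / 2080.5307 ≈ -0.051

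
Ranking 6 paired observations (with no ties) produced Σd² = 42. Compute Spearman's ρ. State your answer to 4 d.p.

ρ = 1 − 6Σd² / [n(n²−1)] = 1 − 6×42 / (6×35)
  = 1 − 252/210 = 1 − 1.20000 ≈ -0.2000

-0.2000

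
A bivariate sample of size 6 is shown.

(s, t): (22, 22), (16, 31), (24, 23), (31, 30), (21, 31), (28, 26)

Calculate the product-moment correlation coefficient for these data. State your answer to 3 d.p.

-0.154

n = 6, Σs = 142, Σt = 163, Σs² = 3502, Σt² = 4511, Σst = 3841
nΣst − ΣsΣt = 23046 − 23146 = -100
nΣs² − (Σs)² = 21012 − 20164 = 848; nΣt² − (Σt)² = 27066 − 26569 = 497
r = -100 / √(848 × 497) = -100 / 649.1964 ≈ -0.154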